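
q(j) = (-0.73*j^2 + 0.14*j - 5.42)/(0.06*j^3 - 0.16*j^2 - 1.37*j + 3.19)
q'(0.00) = -0.69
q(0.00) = -1.70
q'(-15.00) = 0.06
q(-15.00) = 0.80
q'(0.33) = -1.20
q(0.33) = -2.00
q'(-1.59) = 0.38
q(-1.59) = -1.59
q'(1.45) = -10.80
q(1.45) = -6.43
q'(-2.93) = 1.74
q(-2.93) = -2.80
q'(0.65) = -2.03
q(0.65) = -2.51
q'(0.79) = -2.60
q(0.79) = -2.83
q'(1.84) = -46.08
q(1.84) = -15.23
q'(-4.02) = 12.96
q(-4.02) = -8.03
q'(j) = (0.14 - 1.46*j)/(0.06*j^3 - 0.16*j^2 - 1.37*j + 3.19) + (-0.73*j^2 + 0.14*j - 5.42)*(-0.18*j^2 + 0.32*j + 1.37)/(0.06*j^3 - 0.16*j^2 - 1.37*j + 3.19)^2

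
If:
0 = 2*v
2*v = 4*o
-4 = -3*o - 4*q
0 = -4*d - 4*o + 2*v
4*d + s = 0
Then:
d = 0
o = 0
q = 1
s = 0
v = 0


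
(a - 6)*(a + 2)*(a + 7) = a^3 + 3*a^2 - 40*a - 84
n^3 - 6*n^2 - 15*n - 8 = (n - 8)*(n + 1)^2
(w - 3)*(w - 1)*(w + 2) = w^3 - 2*w^2 - 5*w + 6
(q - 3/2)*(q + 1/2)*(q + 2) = q^3 + q^2 - 11*q/4 - 3/2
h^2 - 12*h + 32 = (h - 8)*(h - 4)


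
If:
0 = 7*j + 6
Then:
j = -6/7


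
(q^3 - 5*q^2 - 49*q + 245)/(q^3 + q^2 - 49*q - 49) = (q - 5)/(q + 1)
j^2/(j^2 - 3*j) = j/(j - 3)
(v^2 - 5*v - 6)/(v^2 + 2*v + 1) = (v - 6)/(v + 1)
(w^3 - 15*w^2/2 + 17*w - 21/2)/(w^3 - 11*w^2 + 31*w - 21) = (w - 7/2)/(w - 7)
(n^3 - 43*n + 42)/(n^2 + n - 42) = n - 1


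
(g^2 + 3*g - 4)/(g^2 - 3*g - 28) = (g - 1)/(g - 7)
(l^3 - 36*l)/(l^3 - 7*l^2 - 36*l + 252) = l/(l - 7)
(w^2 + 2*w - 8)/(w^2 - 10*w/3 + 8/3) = 3*(w + 4)/(3*w - 4)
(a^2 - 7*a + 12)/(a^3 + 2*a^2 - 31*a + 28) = (a - 3)/(a^2 + 6*a - 7)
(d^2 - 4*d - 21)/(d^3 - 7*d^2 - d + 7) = (d + 3)/(d^2 - 1)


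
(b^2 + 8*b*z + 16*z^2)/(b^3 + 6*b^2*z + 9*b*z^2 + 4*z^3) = (b + 4*z)/(b^2 + 2*b*z + z^2)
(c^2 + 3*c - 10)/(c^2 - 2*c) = (c + 5)/c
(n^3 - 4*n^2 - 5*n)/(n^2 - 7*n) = (n^2 - 4*n - 5)/(n - 7)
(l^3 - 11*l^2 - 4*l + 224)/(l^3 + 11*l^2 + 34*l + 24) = (l^2 - 15*l + 56)/(l^2 + 7*l + 6)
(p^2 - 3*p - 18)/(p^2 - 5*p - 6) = (p + 3)/(p + 1)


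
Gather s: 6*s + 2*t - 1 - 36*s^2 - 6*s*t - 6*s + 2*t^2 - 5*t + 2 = -36*s^2 - 6*s*t + 2*t^2 - 3*t + 1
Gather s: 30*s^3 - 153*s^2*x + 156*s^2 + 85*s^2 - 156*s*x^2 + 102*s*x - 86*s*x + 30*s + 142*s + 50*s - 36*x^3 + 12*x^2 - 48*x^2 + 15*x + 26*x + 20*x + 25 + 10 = 30*s^3 + s^2*(241 - 153*x) + s*(-156*x^2 + 16*x + 222) - 36*x^3 - 36*x^2 + 61*x + 35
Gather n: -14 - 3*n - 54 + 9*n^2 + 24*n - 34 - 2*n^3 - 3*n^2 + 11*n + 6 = -2*n^3 + 6*n^2 + 32*n - 96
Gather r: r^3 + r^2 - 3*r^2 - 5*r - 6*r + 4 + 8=r^3 - 2*r^2 - 11*r + 12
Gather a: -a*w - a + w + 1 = a*(-w - 1) + w + 1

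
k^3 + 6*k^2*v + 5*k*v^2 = k*(k + v)*(k + 5*v)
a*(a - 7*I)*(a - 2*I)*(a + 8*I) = a^4 - I*a^3 + 58*a^2 - 112*I*a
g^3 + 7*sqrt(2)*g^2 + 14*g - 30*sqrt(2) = (g - sqrt(2))*(g + 3*sqrt(2))*(g + 5*sqrt(2))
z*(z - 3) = z^2 - 3*z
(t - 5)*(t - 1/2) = t^2 - 11*t/2 + 5/2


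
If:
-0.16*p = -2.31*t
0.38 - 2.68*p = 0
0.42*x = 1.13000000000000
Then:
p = 0.14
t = 0.01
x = 2.69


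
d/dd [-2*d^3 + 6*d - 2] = 6 - 6*d^2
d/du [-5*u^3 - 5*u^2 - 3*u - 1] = -15*u^2 - 10*u - 3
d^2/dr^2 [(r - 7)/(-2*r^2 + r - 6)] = 2*(-(r - 7)*(4*r - 1)^2 + 3*(2*r - 5)*(2*r^2 - r + 6))/(2*r^2 - r + 6)^3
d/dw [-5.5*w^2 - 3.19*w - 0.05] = -11.0*w - 3.19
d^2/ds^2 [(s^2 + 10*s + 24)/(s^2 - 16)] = 20/(s^3 - 12*s^2 + 48*s - 64)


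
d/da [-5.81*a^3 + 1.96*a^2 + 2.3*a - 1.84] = -17.43*a^2 + 3.92*a + 2.3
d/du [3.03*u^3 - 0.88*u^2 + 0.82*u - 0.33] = 9.09*u^2 - 1.76*u + 0.82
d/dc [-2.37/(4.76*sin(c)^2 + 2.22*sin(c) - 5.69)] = (22.5624*sin(c) + 5.2614)*cos(c)/(4.76*sin(c)^2 + 2.22*sin(c) - 5.69)^2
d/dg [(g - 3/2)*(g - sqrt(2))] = 2*g - 3/2 - sqrt(2)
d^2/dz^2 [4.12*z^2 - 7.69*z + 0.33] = 8.24000000000000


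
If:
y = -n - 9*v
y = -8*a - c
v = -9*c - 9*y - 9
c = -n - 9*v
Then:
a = -y/4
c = y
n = 161*y + 81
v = -18*y - 9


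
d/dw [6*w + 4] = 6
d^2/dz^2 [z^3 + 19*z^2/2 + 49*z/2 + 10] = 6*z + 19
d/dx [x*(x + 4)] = 2*x + 4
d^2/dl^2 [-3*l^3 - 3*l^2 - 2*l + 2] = -18*l - 6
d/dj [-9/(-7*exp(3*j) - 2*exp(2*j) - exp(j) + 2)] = (-189*exp(2*j) - 36*exp(j) - 9)*exp(j)/(7*exp(3*j) + 2*exp(2*j) + exp(j) - 2)^2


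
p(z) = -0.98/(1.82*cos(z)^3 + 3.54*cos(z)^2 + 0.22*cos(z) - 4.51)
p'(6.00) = 9.95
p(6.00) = -1.70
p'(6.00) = 9.95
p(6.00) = -1.70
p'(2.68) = 0.08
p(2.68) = 0.31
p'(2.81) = 0.05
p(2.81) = 0.32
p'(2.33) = 0.11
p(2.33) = 0.27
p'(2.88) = 0.04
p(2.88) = 0.32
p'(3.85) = -0.11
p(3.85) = 0.29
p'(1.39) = -0.09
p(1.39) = 0.23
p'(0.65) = -4.01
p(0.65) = 0.84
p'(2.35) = 0.11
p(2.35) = 0.28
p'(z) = -0.98*(5.46*sin(z)*cos(z)^2 + 7.08*sin(z)*cos(z) + 0.22*sin(z))/(1.82*cos(z)^3 + 3.54*cos(z)^2 + 0.22*cos(z) - 4.51)^2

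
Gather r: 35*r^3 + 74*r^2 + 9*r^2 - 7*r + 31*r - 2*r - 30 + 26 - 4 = 35*r^3 + 83*r^2 + 22*r - 8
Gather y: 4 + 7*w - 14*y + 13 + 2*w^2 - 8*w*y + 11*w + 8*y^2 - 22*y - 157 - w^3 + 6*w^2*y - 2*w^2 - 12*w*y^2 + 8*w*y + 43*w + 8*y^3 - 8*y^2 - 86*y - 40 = -w^3 - 12*w*y^2 + 61*w + 8*y^3 + y*(6*w^2 - 122) - 180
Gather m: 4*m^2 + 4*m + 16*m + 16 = 4*m^2 + 20*m + 16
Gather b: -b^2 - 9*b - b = -b^2 - 10*b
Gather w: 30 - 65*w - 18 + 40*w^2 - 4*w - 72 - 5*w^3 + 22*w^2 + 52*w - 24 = -5*w^3 + 62*w^2 - 17*w - 84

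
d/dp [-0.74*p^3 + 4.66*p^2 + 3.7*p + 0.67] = -2.22*p^2 + 9.32*p + 3.7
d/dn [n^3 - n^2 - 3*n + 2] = 3*n^2 - 2*n - 3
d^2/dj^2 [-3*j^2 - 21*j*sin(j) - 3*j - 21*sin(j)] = 21*j*sin(j) + 21*sin(j) - 42*cos(j) - 6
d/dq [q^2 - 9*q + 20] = 2*q - 9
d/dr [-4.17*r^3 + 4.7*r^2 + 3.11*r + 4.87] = -12.51*r^2 + 9.4*r + 3.11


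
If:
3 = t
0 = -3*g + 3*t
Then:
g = 3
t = 3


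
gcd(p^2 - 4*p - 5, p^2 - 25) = p - 5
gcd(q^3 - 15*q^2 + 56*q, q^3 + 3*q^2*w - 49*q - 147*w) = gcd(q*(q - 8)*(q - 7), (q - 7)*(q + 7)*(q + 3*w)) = q - 7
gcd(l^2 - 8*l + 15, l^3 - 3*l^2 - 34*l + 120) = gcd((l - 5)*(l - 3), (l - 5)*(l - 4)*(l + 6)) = l - 5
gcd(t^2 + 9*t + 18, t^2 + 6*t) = t + 6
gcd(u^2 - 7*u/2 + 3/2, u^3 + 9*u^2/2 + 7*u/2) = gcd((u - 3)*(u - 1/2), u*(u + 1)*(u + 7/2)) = 1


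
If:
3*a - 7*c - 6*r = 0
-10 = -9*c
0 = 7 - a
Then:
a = 7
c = 10/9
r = 119/54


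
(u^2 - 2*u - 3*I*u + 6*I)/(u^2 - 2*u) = (u - 3*I)/u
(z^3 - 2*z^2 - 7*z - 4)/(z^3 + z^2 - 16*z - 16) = (z + 1)/(z + 4)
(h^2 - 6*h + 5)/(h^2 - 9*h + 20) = (h - 1)/(h - 4)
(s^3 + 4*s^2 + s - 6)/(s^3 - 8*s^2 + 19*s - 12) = (s^2 + 5*s + 6)/(s^2 - 7*s + 12)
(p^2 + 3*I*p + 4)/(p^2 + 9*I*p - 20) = (p - I)/(p + 5*I)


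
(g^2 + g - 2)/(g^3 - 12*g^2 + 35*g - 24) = (g + 2)/(g^2 - 11*g + 24)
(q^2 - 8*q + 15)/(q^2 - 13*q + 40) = (q - 3)/(q - 8)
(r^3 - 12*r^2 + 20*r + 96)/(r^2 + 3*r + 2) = (r^2 - 14*r + 48)/(r + 1)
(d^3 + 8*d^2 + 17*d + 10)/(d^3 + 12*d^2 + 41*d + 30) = (d + 2)/(d + 6)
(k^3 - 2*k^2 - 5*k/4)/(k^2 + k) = (k^2 - 2*k - 5/4)/(k + 1)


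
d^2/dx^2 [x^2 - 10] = 2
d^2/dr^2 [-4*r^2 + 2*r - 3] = -8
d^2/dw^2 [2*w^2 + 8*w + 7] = 4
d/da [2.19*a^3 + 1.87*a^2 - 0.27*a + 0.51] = 6.57*a^2 + 3.74*a - 0.27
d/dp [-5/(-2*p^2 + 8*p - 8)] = 5*(2 - p)/(p^2 - 4*p + 4)^2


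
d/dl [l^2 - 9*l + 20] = 2*l - 9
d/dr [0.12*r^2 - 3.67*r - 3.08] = 0.24*r - 3.67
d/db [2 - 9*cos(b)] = 9*sin(b)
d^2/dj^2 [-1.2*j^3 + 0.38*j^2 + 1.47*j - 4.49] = 0.76 - 7.2*j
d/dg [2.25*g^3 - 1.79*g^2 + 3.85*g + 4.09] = 6.75*g^2 - 3.58*g + 3.85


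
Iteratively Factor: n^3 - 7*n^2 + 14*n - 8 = (n - 1)*(n^2 - 6*n + 8) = (n - 2)*(n - 1)*(n - 4)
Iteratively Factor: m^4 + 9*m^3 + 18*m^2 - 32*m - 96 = (m - 2)*(m^3 + 11*m^2 + 40*m + 48) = (m - 2)*(m + 4)*(m^2 + 7*m + 12) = (m - 2)*(m + 3)*(m + 4)*(m + 4)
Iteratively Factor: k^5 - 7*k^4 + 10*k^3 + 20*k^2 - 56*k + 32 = (k - 4)*(k^4 - 3*k^3 - 2*k^2 + 12*k - 8) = (k - 4)*(k - 2)*(k^3 - k^2 - 4*k + 4) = (k - 4)*(k - 2)^2*(k^2 + k - 2) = (k - 4)*(k - 2)^2*(k + 2)*(k - 1)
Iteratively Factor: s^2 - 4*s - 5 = (s - 5)*(s + 1)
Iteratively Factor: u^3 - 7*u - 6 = (u - 3)*(u^2 + 3*u + 2) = (u - 3)*(u + 2)*(u + 1)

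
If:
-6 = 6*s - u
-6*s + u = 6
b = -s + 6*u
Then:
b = 35*u/6 + 1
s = u/6 - 1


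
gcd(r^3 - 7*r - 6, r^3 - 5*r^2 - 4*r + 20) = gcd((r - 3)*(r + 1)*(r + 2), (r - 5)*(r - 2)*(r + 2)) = r + 2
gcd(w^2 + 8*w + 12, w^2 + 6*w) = w + 6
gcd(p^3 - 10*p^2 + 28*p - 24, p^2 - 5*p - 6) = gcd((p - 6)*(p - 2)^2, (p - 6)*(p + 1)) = p - 6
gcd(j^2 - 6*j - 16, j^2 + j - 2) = j + 2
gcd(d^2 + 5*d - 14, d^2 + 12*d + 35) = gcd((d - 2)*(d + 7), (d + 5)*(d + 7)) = d + 7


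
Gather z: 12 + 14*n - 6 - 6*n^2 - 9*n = -6*n^2 + 5*n + 6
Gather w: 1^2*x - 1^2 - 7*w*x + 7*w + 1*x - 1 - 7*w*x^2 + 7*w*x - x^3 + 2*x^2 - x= w*(7 - 7*x^2) - x^3 + 2*x^2 + x - 2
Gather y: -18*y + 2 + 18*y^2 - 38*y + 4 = 18*y^2 - 56*y + 6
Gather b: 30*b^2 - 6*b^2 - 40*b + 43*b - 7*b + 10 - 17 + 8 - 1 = 24*b^2 - 4*b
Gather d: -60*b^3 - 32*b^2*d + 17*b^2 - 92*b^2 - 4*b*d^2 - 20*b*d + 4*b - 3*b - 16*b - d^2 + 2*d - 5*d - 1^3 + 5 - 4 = -60*b^3 - 75*b^2 - 15*b + d^2*(-4*b - 1) + d*(-32*b^2 - 20*b - 3)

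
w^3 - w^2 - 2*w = w*(w - 2)*(w + 1)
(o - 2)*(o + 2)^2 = o^3 + 2*o^2 - 4*o - 8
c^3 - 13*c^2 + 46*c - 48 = (c - 8)*(c - 3)*(c - 2)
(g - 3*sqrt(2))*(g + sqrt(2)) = g^2 - 2*sqrt(2)*g - 6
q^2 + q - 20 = (q - 4)*(q + 5)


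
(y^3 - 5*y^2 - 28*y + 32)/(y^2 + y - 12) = (y^2 - 9*y + 8)/(y - 3)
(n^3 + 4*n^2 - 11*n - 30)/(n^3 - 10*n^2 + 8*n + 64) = (n^2 + 2*n - 15)/(n^2 - 12*n + 32)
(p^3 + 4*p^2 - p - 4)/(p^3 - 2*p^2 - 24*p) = (p^2 - 1)/(p*(p - 6))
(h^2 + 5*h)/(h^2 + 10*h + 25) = h/(h + 5)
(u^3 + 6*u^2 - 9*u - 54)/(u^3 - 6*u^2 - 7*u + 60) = (u^2 + 3*u - 18)/(u^2 - 9*u + 20)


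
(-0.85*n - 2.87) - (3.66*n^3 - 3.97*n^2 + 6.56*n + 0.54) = -3.66*n^3 + 3.97*n^2 - 7.41*n - 3.41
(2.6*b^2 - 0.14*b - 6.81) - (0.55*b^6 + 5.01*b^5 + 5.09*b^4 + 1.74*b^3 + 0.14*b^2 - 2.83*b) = -0.55*b^6 - 5.01*b^5 - 5.09*b^4 - 1.74*b^3 + 2.46*b^2 + 2.69*b - 6.81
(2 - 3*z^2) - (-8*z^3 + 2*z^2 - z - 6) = 8*z^3 - 5*z^2 + z + 8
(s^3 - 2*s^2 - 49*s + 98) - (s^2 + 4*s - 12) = s^3 - 3*s^2 - 53*s + 110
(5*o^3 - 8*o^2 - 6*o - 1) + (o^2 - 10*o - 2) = 5*o^3 - 7*o^2 - 16*o - 3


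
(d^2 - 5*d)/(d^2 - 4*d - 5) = d/(d + 1)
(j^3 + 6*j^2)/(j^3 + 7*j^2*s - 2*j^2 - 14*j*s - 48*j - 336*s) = j^2/(j^2 + 7*j*s - 8*j - 56*s)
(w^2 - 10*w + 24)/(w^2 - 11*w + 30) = (w - 4)/(w - 5)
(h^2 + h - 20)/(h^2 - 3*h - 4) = (h + 5)/(h + 1)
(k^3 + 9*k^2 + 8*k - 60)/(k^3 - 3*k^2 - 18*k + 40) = (k^2 + 11*k + 30)/(k^2 - k - 20)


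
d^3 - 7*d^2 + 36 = (d - 6)*(d - 3)*(d + 2)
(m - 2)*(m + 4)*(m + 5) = m^3 + 7*m^2 + 2*m - 40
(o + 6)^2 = o^2 + 12*o + 36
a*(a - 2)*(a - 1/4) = a^3 - 9*a^2/4 + a/2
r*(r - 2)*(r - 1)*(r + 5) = r^4 + 2*r^3 - 13*r^2 + 10*r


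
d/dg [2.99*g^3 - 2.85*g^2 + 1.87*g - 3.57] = 8.97*g^2 - 5.7*g + 1.87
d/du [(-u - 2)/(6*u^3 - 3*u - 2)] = (-6*u^3 + 3*u + 3*(u + 2)*(6*u^2 - 1) + 2)/(-6*u^3 + 3*u + 2)^2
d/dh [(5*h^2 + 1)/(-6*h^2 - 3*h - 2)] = (-15*h^2 - 8*h + 3)/(36*h^4 + 36*h^3 + 33*h^2 + 12*h + 4)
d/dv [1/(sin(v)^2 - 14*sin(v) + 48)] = 2*(7 - sin(v))*cos(v)/(sin(v)^2 - 14*sin(v) + 48)^2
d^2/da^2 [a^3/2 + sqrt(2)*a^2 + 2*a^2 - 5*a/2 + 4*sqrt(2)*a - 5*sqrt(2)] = 3*a + 2*sqrt(2) + 4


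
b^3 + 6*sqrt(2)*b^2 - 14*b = b*(b - sqrt(2))*(b + 7*sqrt(2))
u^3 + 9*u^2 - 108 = (u - 3)*(u + 6)^2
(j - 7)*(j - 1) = j^2 - 8*j + 7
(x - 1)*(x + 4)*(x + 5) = x^3 + 8*x^2 + 11*x - 20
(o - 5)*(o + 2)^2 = o^3 - o^2 - 16*o - 20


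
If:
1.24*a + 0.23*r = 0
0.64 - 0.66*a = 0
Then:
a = 0.97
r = -5.23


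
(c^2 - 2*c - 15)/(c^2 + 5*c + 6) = (c - 5)/(c + 2)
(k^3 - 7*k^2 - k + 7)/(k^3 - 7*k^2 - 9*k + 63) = (k^2 - 1)/(k^2 - 9)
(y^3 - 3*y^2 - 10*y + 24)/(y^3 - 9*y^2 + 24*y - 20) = (y^2 - y - 12)/(y^2 - 7*y + 10)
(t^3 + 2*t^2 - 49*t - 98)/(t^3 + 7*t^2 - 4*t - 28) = (t - 7)/(t - 2)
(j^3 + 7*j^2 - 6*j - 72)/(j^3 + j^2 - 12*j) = (j + 6)/j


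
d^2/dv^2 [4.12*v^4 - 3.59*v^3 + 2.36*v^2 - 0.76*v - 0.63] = 49.44*v^2 - 21.54*v + 4.72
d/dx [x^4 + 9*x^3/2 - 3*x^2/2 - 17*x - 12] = 4*x^3 + 27*x^2/2 - 3*x - 17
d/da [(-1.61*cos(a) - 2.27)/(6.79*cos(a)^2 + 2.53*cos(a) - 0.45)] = (10.9319*sin(a)^2 - 30.8266*cos(a) - 17.3995)*sin(a)/(6.79*cos(a)^2 + 2.53*cos(a) - 0.45)^2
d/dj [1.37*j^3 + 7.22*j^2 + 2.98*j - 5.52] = 4.11*j^2 + 14.44*j + 2.98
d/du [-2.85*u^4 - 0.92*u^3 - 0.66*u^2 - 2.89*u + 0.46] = -11.4*u^3 - 2.76*u^2 - 1.32*u - 2.89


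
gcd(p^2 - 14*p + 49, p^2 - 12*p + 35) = p - 7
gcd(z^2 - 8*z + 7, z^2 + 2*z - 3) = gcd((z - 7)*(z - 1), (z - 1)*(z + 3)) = z - 1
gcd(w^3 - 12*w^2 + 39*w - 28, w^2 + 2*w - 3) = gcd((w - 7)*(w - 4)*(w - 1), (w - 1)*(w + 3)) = w - 1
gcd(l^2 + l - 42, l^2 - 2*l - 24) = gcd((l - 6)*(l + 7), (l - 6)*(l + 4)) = l - 6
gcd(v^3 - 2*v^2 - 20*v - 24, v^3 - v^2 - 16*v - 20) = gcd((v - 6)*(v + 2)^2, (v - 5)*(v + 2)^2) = v^2 + 4*v + 4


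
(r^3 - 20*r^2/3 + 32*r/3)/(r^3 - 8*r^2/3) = (r - 4)/r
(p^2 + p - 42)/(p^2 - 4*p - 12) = (p + 7)/(p + 2)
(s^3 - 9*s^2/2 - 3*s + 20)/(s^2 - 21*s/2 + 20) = (s^2 - 2*s - 8)/(s - 8)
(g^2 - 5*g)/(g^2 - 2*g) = (g - 5)/(g - 2)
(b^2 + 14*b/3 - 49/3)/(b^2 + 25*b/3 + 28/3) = (3*b - 7)/(3*b + 4)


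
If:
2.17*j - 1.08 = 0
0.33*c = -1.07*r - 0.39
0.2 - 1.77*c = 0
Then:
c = 0.11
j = 0.50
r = -0.40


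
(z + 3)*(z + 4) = z^2 + 7*z + 12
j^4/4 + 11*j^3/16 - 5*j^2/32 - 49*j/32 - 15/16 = (j/4 + 1/2)*(j - 3/2)*(j + 1)*(j + 5/4)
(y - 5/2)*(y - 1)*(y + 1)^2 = y^4 - 3*y^3/2 - 7*y^2/2 + 3*y/2 + 5/2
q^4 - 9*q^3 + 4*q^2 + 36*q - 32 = (q - 8)*(q - 2)*(q - 1)*(q + 2)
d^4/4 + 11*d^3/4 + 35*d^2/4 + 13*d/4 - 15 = (d/4 + 1)*(d - 1)*(d + 3)*(d + 5)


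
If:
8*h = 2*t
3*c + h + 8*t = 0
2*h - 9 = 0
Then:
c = -99/2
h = 9/2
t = 18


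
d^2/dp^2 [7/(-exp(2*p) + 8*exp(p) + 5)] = 28*(2*(exp(p) - 4)^2*exp(p) + (exp(p) - 2)*(-exp(2*p) + 8*exp(p) + 5))*exp(p)/(-exp(2*p) + 8*exp(p) + 5)^3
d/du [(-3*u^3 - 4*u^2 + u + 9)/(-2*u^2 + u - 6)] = (6*u^4 - 6*u^3 + 52*u^2 + 84*u - 15)/(4*u^4 - 4*u^3 + 25*u^2 - 12*u + 36)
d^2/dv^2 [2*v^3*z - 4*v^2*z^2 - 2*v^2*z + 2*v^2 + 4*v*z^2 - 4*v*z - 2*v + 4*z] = 12*v*z - 8*z^2 - 4*z + 4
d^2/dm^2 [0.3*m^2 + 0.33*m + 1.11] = 0.600000000000000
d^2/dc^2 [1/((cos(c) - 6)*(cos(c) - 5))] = (-4*sin(c)^4 + 3*sin(c)^2 - 1485*cos(c)/4 + 33*cos(3*c)/4 + 183)/((cos(c) - 6)^3*(cos(c) - 5)^3)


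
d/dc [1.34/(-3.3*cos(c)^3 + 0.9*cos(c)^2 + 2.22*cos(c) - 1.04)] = (-13.266*cos(c)^2 + 2.412*cos(c) + 2.9748)*sin(c)/(3.3*cos(c)^3 - 0.9*cos(c)^2 - 2.22*cos(c) + 1.04)^2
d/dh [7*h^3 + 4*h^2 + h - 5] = 21*h^2 + 8*h + 1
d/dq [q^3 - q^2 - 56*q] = 3*q^2 - 2*q - 56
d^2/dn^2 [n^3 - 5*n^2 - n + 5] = 6*n - 10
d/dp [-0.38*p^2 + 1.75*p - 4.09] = 1.75 - 0.76*p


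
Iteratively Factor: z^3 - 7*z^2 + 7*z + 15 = (z + 1)*(z^2 - 8*z + 15) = (z - 3)*(z + 1)*(z - 5)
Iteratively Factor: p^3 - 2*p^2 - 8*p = (p)*(p^2 - 2*p - 8) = p*(p - 4)*(p + 2)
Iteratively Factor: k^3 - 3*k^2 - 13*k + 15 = (k - 5)*(k^2 + 2*k - 3) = (k - 5)*(k + 3)*(k - 1)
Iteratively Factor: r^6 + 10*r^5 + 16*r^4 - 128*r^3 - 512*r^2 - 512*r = (r + 2)*(r^5 + 8*r^4 - 128*r^2 - 256*r) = (r + 2)*(r + 4)*(r^4 + 4*r^3 - 16*r^2 - 64*r) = r*(r + 2)*(r + 4)*(r^3 + 4*r^2 - 16*r - 64) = r*(r - 4)*(r + 2)*(r + 4)*(r^2 + 8*r + 16) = r*(r - 4)*(r + 2)*(r + 4)^2*(r + 4)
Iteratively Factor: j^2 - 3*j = (j - 3)*(j)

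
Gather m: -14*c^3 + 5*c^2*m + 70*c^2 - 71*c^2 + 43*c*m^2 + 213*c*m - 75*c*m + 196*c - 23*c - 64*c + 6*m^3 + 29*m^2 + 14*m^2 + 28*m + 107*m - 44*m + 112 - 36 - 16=-14*c^3 - c^2 + 109*c + 6*m^3 + m^2*(43*c + 43) + m*(5*c^2 + 138*c + 91) + 60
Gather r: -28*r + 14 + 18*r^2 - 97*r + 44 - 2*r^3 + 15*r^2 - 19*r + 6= -2*r^3 + 33*r^2 - 144*r + 64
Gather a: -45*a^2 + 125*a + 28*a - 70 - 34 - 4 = -45*a^2 + 153*a - 108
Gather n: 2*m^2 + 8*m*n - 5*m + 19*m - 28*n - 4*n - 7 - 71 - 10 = 2*m^2 + 14*m + n*(8*m - 32) - 88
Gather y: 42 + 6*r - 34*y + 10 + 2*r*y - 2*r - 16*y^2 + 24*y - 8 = 4*r - 16*y^2 + y*(2*r - 10) + 44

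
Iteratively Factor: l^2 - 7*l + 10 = (l - 5)*(l - 2)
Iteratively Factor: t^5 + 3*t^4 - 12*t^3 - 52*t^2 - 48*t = (t + 3)*(t^4 - 12*t^2 - 16*t) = (t - 4)*(t + 3)*(t^3 + 4*t^2 + 4*t) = t*(t - 4)*(t + 3)*(t^2 + 4*t + 4) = t*(t - 4)*(t + 2)*(t + 3)*(t + 2)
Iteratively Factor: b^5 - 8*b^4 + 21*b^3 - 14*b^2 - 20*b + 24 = (b - 3)*(b^4 - 5*b^3 + 6*b^2 + 4*b - 8) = (b - 3)*(b - 2)*(b^3 - 3*b^2 + 4) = (b - 3)*(b - 2)*(b + 1)*(b^2 - 4*b + 4) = (b - 3)*(b - 2)^2*(b + 1)*(b - 2)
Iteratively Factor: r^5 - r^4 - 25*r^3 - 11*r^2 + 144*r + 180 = (r - 5)*(r^4 + 4*r^3 - 5*r^2 - 36*r - 36) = (r - 5)*(r + 3)*(r^3 + r^2 - 8*r - 12) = (r - 5)*(r + 2)*(r + 3)*(r^2 - r - 6) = (r - 5)*(r - 3)*(r + 2)*(r + 3)*(r + 2)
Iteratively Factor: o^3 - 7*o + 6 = (o - 1)*(o^2 + o - 6) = (o - 1)*(o + 3)*(o - 2)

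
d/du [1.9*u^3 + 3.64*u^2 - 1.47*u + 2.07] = 5.7*u^2 + 7.28*u - 1.47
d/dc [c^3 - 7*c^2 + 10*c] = 3*c^2 - 14*c + 10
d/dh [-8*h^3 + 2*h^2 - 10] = 4*h*(1 - 6*h)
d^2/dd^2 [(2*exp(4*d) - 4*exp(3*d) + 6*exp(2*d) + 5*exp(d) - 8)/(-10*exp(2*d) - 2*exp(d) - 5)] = (-800*exp(7*d) - 40*exp(6*d) - 1032*exp(5*d) - 376*exp(4*d) + 4116*exp(3*d) + 2700*exp(2*d) - 2118*exp(d) - 205)*exp(d)/(1000*exp(6*d) + 600*exp(5*d) + 1620*exp(4*d) + 608*exp(3*d) + 810*exp(2*d) + 150*exp(d) + 125)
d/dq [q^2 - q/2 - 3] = 2*q - 1/2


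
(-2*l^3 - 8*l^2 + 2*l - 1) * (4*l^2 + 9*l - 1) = -8*l^5 - 50*l^4 - 62*l^3 + 22*l^2 - 11*l + 1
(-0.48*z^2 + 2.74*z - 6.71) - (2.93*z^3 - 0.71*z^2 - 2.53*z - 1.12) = -2.93*z^3 + 0.23*z^2 + 5.27*z - 5.59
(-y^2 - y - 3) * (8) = -8*y^2 - 8*y - 24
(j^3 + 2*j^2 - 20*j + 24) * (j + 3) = j^4 + 5*j^3 - 14*j^2 - 36*j + 72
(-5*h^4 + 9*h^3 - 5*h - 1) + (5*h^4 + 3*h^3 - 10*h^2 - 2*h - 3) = 12*h^3 - 10*h^2 - 7*h - 4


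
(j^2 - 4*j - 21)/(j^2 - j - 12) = (j - 7)/(j - 4)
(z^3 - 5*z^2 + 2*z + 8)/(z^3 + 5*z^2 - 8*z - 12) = (z - 4)/(z + 6)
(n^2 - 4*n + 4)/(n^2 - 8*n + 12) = (n - 2)/(n - 6)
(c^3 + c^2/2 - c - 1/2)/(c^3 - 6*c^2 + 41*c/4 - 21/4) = 2*(2*c^2 + 3*c + 1)/(4*c^2 - 20*c + 21)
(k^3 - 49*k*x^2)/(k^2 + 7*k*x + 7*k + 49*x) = k*(k - 7*x)/(k + 7)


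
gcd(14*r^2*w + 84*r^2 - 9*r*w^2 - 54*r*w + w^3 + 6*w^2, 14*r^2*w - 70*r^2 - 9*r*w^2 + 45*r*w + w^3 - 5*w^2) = 14*r^2 - 9*r*w + w^2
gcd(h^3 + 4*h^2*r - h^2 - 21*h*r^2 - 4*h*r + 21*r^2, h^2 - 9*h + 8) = h - 1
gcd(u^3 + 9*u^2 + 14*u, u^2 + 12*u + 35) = u + 7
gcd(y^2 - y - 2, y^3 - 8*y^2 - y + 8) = y + 1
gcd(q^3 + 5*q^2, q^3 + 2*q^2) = q^2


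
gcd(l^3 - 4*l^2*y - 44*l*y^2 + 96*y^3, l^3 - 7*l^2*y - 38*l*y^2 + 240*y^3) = -l^2 + 2*l*y + 48*y^2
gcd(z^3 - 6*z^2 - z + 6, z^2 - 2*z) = 1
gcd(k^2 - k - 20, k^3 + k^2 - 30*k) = k - 5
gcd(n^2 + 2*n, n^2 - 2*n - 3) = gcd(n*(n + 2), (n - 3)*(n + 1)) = 1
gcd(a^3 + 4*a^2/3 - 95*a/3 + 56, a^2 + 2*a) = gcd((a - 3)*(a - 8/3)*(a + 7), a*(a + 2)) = 1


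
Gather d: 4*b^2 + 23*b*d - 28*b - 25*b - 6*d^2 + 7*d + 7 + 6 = 4*b^2 - 53*b - 6*d^2 + d*(23*b + 7) + 13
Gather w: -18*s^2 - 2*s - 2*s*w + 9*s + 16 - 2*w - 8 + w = -18*s^2 + 7*s + w*(-2*s - 1) + 8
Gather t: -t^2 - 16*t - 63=-t^2 - 16*t - 63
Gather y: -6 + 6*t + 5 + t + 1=7*t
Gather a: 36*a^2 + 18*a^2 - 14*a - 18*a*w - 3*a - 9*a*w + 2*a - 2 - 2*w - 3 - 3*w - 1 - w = 54*a^2 + a*(-27*w - 15) - 6*w - 6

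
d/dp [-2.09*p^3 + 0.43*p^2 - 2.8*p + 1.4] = -6.27*p^2 + 0.86*p - 2.8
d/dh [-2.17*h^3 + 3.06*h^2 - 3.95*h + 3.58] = -6.51*h^2 + 6.12*h - 3.95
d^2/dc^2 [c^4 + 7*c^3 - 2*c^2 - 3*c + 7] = 12*c^2 + 42*c - 4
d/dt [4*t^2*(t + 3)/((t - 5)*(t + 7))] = 4*t*(t^3 + 4*t^2 - 99*t - 210)/(t^4 + 4*t^3 - 66*t^2 - 140*t + 1225)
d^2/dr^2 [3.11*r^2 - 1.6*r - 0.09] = 6.22000000000000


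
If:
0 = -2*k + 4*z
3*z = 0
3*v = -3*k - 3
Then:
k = 0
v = -1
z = 0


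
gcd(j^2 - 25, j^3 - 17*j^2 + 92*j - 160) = j - 5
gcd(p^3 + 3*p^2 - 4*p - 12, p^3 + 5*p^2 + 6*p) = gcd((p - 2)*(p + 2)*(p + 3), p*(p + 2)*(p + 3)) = p^2 + 5*p + 6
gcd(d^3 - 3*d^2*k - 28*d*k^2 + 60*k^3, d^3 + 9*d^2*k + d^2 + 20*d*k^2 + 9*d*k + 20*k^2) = d + 5*k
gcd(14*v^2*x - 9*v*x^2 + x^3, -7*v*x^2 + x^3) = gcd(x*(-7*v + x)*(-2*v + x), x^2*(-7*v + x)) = -7*v*x + x^2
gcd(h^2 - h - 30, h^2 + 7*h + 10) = h + 5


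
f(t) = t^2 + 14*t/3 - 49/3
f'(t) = 2*t + 14/3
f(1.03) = -10.47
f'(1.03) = 6.73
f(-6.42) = -5.08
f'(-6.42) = -8.17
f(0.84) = -11.71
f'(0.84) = 6.35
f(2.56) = 2.17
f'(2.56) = 9.79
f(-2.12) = -21.73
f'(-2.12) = 0.43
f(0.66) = -12.82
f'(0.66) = 5.99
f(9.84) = 126.41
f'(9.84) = 24.35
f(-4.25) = -18.10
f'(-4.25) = -3.83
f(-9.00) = 22.67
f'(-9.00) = -13.33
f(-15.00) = 138.67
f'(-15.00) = -25.33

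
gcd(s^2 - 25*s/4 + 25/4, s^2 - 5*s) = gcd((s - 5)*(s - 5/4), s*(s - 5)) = s - 5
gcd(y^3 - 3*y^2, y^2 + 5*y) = y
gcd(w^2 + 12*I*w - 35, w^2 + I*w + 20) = w + 5*I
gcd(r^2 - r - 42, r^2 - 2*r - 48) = r + 6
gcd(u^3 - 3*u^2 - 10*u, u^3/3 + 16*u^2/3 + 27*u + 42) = 1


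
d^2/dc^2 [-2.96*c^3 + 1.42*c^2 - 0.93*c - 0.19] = 2.84 - 17.76*c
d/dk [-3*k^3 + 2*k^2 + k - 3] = -9*k^2 + 4*k + 1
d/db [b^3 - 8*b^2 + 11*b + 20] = 3*b^2 - 16*b + 11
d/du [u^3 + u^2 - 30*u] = 3*u^2 + 2*u - 30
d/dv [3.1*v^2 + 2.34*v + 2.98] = 6.2*v + 2.34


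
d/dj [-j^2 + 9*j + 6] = 9 - 2*j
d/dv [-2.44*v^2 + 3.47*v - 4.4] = 3.47 - 4.88*v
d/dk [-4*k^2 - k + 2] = -8*k - 1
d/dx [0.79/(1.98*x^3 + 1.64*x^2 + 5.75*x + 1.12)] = (-4.6926*x^2 - 2.5912*x - 4.5425)/(1.98*x^3 + 1.64*x^2 + 5.75*x + 1.12)^2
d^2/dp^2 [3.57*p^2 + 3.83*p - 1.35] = 7.14000000000000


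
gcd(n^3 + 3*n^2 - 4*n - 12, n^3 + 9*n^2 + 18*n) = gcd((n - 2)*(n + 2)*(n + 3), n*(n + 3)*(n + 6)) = n + 3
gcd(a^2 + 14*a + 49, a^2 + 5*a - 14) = a + 7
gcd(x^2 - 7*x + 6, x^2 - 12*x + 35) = 1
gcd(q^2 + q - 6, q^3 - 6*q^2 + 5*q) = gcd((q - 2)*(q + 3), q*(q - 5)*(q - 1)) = 1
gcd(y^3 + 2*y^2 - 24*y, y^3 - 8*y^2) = y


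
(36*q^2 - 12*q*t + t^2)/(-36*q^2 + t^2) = (-6*q + t)/(6*q + t)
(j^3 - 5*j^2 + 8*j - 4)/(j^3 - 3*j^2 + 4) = (j - 1)/(j + 1)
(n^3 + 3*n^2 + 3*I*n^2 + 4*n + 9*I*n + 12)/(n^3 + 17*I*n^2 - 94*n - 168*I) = (n^2 + n*(3 - I) - 3*I)/(n^2 + 13*I*n - 42)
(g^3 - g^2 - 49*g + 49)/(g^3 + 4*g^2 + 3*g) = (g^3 - g^2 - 49*g + 49)/(g*(g^2 + 4*g + 3))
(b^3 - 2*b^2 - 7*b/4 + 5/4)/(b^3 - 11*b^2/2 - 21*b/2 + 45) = (2*b^2 + b - 1)/(2*(b^2 - 3*b - 18))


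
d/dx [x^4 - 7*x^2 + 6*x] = 4*x^3 - 14*x + 6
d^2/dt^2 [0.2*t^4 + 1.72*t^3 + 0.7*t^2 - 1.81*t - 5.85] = 2.4*t^2 + 10.32*t + 1.4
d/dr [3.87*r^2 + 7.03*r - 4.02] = 7.74*r + 7.03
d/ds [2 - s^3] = -3*s^2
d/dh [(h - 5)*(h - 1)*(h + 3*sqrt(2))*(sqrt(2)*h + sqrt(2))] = 4*sqrt(2)*h^3 - 15*sqrt(2)*h^2 + 18*h^2 - 60*h - 2*sqrt(2)*h - 6 + 5*sqrt(2)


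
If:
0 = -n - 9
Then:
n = -9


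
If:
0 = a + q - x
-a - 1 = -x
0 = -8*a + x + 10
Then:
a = 11/7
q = 1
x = 18/7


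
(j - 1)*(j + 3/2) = j^2 + j/2 - 3/2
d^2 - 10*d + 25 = (d - 5)^2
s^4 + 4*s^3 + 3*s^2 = s^2*(s + 1)*(s + 3)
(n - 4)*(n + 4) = n^2 - 16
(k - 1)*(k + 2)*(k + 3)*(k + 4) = k^4 + 8*k^3 + 17*k^2 - 2*k - 24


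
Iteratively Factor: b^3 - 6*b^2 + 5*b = (b)*(b^2 - 6*b + 5) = b*(b - 1)*(b - 5)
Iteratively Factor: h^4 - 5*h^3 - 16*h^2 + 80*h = (h)*(h^3 - 5*h^2 - 16*h + 80) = h*(h - 5)*(h^2 - 16) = h*(h - 5)*(h - 4)*(h + 4)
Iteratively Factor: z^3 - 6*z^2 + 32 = (z + 2)*(z^2 - 8*z + 16) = (z - 4)*(z + 2)*(z - 4)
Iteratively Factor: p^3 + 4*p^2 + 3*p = (p)*(p^2 + 4*p + 3) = p*(p + 1)*(p + 3)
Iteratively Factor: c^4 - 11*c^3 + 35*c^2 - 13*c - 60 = (c - 5)*(c^3 - 6*c^2 + 5*c + 12) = (c - 5)*(c - 3)*(c^2 - 3*c - 4) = (c - 5)*(c - 3)*(c + 1)*(c - 4)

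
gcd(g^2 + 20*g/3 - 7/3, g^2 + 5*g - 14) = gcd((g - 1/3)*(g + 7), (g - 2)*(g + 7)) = g + 7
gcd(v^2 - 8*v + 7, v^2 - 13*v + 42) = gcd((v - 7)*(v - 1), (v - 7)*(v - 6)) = v - 7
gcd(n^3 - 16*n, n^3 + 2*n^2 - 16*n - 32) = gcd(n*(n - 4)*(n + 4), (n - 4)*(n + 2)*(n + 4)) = n^2 - 16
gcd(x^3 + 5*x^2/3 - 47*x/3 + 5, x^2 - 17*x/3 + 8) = x - 3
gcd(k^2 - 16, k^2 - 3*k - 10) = 1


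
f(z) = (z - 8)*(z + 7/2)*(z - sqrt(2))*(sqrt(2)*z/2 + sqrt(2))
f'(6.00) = 25.47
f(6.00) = -492.88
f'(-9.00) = -2311.16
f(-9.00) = 4819.71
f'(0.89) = -49.30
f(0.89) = 33.44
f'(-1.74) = 39.71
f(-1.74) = 9.94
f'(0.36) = -20.58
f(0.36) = 51.88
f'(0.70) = -38.82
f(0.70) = 41.81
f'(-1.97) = 36.79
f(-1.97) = 1.10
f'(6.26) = 69.61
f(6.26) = -480.65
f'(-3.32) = -40.50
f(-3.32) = -9.00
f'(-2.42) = 23.22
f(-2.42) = -12.81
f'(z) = sqrt(2)*(z - 8)*(z + 7/2)*(z - sqrt(2))/2 + (z - 8)*(z + 7/2)*(sqrt(2)*z/2 + sqrt(2)) + (z - 8)*(z - sqrt(2))*(sqrt(2)*z/2 + sqrt(2)) + (z + 7/2)*(z - sqrt(2))*(sqrt(2)*z/2 + sqrt(2))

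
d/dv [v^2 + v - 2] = 2*v + 1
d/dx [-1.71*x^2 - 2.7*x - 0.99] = -3.42*x - 2.7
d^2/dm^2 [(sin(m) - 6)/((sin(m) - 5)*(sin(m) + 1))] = (-sin(m)^4 + 21*sin(m)^3 - 121*sin(m)^2 + 321*sin(m) - 292)/((sin(m) - 5)^3*(sin(m) + 1)^2)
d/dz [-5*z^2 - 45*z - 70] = -10*z - 45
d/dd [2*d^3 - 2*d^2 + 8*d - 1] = 6*d^2 - 4*d + 8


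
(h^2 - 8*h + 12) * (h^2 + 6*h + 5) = h^4 - 2*h^3 - 31*h^2 + 32*h + 60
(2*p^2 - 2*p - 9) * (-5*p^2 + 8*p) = -10*p^4 + 26*p^3 + 29*p^2 - 72*p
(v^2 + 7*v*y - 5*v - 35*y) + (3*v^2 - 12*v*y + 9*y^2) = 4*v^2 - 5*v*y - 5*v + 9*y^2 - 35*y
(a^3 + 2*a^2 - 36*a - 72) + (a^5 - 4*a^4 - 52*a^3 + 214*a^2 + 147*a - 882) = a^5 - 4*a^4 - 51*a^3 + 216*a^2 + 111*a - 954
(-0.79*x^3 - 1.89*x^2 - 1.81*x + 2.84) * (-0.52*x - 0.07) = 0.4108*x^4 + 1.0381*x^3 + 1.0735*x^2 - 1.3501*x - 0.1988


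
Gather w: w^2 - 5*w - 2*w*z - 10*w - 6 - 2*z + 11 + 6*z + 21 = w^2 + w*(-2*z - 15) + 4*z + 26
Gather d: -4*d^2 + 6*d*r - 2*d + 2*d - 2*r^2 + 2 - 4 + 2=-4*d^2 + 6*d*r - 2*r^2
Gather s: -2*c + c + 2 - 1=1 - c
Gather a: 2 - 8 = -6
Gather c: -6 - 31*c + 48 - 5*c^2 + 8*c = -5*c^2 - 23*c + 42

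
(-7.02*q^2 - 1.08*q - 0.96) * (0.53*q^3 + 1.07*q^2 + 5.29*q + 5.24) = -3.7206*q^5 - 8.0838*q^4 - 38.8002*q^3 - 43.5252*q^2 - 10.7376*q - 5.0304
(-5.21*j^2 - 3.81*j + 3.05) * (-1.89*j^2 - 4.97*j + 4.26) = 9.8469*j^4 + 33.0946*j^3 - 9.0234*j^2 - 31.3891*j + 12.993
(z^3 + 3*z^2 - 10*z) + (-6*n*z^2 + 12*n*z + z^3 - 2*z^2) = -6*n*z^2 + 12*n*z + 2*z^3 + z^2 - 10*z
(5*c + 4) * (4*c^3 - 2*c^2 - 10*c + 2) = 20*c^4 + 6*c^3 - 58*c^2 - 30*c + 8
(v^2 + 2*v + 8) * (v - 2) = v^3 + 4*v - 16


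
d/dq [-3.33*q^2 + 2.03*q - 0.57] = 2.03 - 6.66*q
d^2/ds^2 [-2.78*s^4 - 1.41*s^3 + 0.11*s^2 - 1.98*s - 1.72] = -33.36*s^2 - 8.46*s + 0.22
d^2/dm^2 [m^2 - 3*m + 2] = 2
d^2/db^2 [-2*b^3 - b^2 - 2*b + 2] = -12*b - 2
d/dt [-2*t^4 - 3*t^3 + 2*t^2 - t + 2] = -8*t^3 - 9*t^2 + 4*t - 1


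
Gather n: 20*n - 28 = 20*n - 28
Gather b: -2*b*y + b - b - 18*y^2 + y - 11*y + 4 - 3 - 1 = -2*b*y - 18*y^2 - 10*y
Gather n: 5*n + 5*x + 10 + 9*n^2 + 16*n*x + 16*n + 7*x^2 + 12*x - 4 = 9*n^2 + n*(16*x + 21) + 7*x^2 + 17*x + 6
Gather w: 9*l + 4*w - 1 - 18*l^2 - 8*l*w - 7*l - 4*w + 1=-18*l^2 - 8*l*w + 2*l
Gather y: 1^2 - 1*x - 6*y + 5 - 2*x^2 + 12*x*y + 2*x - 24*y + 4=-2*x^2 + x + y*(12*x - 30) + 10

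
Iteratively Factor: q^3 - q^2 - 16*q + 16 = (q - 4)*(q^2 + 3*q - 4) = (q - 4)*(q + 4)*(q - 1)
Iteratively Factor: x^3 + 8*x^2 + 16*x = (x + 4)*(x^2 + 4*x) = x*(x + 4)*(x + 4)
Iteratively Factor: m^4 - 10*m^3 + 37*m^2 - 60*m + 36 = (m - 2)*(m^3 - 8*m^2 + 21*m - 18) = (m - 3)*(m - 2)*(m^2 - 5*m + 6) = (m - 3)^2*(m - 2)*(m - 2)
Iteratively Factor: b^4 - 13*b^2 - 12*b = (b + 1)*(b^3 - b^2 - 12*b) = (b - 4)*(b + 1)*(b^2 + 3*b) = b*(b - 4)*(b + 1)*(b + 3)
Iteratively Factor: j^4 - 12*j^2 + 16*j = (j)*(j^3 - 12*j + 16) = j*(j - 2)*(j^2 + 2*j - 8) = j*(j - 2)*(j + 4)*(j - 2)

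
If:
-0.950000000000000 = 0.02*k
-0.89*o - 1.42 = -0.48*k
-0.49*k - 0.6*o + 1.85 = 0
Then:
No Solution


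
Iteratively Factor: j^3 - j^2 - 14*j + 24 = (j - 2)*(j^2 + j - 12) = (j - 2)*(j + 4)*(j - 3)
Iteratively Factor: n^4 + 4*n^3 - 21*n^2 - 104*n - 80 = (n + 4)*(n^3 - 21*n - 20) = (n + 1)*(n + 4)*(n^2 - n - 20) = (n + 1)*(n + 4)^2*(n - 5)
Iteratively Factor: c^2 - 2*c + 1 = (c - 1)*(c - 1)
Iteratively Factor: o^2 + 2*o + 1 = (o + 1)*(o + 1)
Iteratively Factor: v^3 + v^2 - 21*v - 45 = (v + 3)*(v^2 - 2*v - 15) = (v - 5)*(v + 3)*(v + 3)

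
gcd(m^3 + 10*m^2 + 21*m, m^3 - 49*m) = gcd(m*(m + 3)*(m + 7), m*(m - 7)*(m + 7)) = m^2 + 7*m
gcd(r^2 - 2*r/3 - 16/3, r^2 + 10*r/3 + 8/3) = r + 2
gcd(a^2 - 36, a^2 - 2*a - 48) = a + 6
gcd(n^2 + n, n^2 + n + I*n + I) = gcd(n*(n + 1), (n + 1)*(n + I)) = n + 1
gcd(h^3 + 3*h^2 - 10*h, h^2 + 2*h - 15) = h + 5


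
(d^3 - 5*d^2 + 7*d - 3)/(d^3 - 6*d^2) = (d^3 - 5*d^2 + 7*d - 3)/(d^2*(d - 6))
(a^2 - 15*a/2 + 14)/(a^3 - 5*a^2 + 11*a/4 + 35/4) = 2*(a - 4)/(2*a^2 - 3*a - 5)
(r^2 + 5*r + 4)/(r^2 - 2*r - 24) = (r + 1)/(r - 6)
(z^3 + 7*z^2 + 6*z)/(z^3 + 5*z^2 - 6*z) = (z + 1)/(z - 1)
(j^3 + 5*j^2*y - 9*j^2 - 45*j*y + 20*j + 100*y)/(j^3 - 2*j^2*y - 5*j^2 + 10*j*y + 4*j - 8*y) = (-j^2 - 5*j*y + 5*j + 25*y)/(-j^2 + 2*j*y + j - 2*y)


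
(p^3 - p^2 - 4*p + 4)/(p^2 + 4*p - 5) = (p^2 - 4)/(p + 5)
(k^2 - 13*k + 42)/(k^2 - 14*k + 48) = (k - 7)/(k - 8)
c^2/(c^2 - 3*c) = c/(c - 3)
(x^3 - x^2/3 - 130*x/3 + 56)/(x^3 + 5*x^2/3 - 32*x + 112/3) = (x - 6)/(x - 4)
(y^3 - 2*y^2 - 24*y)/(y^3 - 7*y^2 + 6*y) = (y + 4)/(y - 1)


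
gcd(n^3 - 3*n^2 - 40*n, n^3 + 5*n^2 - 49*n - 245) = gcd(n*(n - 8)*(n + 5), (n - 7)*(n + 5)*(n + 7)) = n + 5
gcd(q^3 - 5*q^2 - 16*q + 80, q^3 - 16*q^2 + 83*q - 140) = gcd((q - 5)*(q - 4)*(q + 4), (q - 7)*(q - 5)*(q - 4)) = q^2 - 9*q + 20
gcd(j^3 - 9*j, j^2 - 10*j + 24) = 1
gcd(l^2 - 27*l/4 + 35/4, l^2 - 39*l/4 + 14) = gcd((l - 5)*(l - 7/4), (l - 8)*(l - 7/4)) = l - 7/4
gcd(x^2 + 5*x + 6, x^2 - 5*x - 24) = x + 3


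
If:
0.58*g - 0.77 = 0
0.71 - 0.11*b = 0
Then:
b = 6.45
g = 1.33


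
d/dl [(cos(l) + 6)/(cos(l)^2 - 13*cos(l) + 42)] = (cos(l)^2 + 12*cos(l) - 120)*sin(l)/(cos(l)^2 - 13*cos(l) + 42)^2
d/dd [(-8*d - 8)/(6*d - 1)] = 56/(6*d - 1)^2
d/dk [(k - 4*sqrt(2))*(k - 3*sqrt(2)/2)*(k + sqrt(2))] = 3*k^2 - 9*sqrt(2)*k + 1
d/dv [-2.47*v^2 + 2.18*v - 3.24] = 2.18 - 4.94*v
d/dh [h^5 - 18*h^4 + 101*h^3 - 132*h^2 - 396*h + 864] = 5*h^4 - 72*h^3 + 303*h^2 - 264*h - 396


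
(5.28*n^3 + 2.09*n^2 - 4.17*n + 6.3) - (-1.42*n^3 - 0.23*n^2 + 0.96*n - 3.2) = 6.7*n^3 + 2.32*n^2 - 5.13*n + 9.5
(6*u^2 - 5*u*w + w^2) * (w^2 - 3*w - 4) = 6*u^2*w^2 - 18*u^2*w - 24*u^2 - 5*u*w^3 + 15*u*w^2 + 20*u*w + w^4 - 3*w^3 - 4*w^2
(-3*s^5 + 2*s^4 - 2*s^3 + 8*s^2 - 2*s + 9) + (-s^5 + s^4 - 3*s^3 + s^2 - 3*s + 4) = -4*s^5 + 3*s^4 - 5*s^3 + 9*s^2 - 5*s + 13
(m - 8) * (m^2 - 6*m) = m^3 - 14*m^2 + 48*m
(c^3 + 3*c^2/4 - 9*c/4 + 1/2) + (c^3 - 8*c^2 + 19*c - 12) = 2*c^3 - 29*c^2/4 + 67*c/4 - 23/2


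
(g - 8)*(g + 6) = g^2 - 2*g - 48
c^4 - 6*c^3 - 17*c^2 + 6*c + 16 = (c - 8)*(c - 1)*(c + 1)*(c + 2)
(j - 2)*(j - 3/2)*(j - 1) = j^3 - 9*j^2/2 + 13*j/2 - 3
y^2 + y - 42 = (y - 6)*(y + 7)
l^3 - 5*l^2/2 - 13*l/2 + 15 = (l - 3)*(l - 2)*(l + 5/2)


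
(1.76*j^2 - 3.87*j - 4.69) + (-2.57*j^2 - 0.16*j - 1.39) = -0.81*j^2 - 4.03*j - 6.08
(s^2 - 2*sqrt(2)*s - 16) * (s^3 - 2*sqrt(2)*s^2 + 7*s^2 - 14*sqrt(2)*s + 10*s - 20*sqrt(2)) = s^5 - 4*sqrt(2)*s^4 + 7*s^4 - 28*sqrt(2)*s^3 + 2*s^3 - 56*s^2 - 8*sqrt(2)*s^2 - 80*s + 224*sqrt(2)*s + 320*sqrt(2)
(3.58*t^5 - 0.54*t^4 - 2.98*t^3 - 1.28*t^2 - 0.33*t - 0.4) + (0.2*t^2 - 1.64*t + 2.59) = 3.58*t^5 - 0.54*t^4 - 2.98*t^3 - 1.08*t^2 - 1.97*t + 2.19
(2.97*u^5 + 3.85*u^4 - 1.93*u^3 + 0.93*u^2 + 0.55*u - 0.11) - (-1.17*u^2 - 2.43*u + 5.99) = 2.97*u^5 + 3.85*u^4 - 1.93*u^3 + 2.1*u^2 + 2.98*u - 6.1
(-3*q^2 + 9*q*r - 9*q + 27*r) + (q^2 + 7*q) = -2*q^2 + 9*q*r - 2*q + 27*r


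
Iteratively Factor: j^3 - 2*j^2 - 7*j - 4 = (j + 1)*(j^2 - 3*j - 4) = (j - 4)*(j + 1)*(j + 1)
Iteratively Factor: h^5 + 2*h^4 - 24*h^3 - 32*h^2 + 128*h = (h - 2)*(h^4 + 4*h^3 - 16*h^2 - 64*h) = h*(h - 2)*(h^3 + 4*h^2 - 16*h - 64) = h*(h - 2)*(h + 4)*(h^2 - 16) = h*(h - 2)*(h + 4)^2*(h - 4)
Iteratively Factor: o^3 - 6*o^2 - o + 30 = (o - 5)*(o^2 - o - 6) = (o - 5)*(o - 3)*(o + 2)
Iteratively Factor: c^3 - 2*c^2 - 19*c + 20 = (c - 1)*(c^2 - c - 20) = (c - 1)*(c + 4)*(c - 5)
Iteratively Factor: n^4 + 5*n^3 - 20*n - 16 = (n + 2)*(n^3 + 3*n^2 - 6*n - 8) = (n - 2)*(n + 2)*(n^2 + 5*n + 4) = (n - 2)*(n + 2)*(n + 4)*(n + 1)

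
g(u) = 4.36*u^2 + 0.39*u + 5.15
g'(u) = 8.72*u + 0.39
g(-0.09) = 5.15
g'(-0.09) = -0.39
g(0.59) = 6.90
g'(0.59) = 5.53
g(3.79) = 69.26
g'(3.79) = 33.44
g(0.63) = 7.13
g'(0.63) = 5.88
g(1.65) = 17.66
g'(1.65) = 14.78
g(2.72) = 38.47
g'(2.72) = 24.11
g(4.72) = 104.12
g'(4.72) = 41.55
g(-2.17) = 24.83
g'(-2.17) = -18.53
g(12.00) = 637.67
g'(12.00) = 105.03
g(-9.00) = 354.80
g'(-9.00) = -78.09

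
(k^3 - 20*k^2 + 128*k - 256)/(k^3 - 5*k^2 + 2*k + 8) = (k^2 - 16*k + 64)/(k^2 - k - 2)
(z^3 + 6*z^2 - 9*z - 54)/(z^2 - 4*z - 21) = (z^2 + 3*z - 18)/(z - 7)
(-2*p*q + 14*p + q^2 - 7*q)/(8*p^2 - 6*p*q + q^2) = (7 - q)/(4*p - q)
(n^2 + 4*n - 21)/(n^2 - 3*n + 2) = (n^2 + 4*n - 21)/(n^2 - 3*n + 2)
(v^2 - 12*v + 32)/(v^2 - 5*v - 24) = (v - 4)/(v + 3)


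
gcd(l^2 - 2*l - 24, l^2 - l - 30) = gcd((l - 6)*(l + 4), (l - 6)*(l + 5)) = l - 6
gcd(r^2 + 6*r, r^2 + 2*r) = r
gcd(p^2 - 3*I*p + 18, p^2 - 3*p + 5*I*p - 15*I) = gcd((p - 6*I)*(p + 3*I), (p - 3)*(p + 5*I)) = 1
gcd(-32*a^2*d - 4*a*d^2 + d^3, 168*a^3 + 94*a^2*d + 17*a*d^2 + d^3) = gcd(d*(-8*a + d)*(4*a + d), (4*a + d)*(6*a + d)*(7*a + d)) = 4*a + d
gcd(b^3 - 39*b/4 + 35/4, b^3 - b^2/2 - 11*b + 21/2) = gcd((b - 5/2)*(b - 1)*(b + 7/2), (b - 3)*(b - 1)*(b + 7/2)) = b^2 + 5*b/2 - 7/2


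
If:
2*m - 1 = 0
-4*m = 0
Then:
No Solution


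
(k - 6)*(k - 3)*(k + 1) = k^3 - 8*k^2 + 9*k + 18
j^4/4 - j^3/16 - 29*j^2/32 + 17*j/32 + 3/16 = (j/4 + 1/2)*(j - 3/2)*(j - 1)*(j + 1/4)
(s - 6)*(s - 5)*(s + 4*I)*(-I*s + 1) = -I*s^4 + 5*s^3 + 11*I*s^3 - 55*s^2 - 26*I*s^2 + 150*s - 44*I*s + 120*I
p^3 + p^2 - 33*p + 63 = (p - 3)^2*(p + 7)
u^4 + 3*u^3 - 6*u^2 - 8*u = u*(u - 2)*(u + 1)*(u + 4)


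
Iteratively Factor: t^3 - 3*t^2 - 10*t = (t - 5)*(t^2 + 2*t) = t*(t - 5)*(t + 2)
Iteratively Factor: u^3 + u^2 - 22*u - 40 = (u + 2)*(u^2 - u - 20) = (u - 5)*(u + 2)*(u + 4)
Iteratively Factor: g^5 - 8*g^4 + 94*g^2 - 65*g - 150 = (g - 2)*(g^4 - 6*g^3 - 12*g^2 + 70*g + 75) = (g - 5)*(g - 2)*(g^3 - g^2 - 17*g - 15) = (g - 5)*(g - 2)*(g + 1)*(g^2 - 2*g - 15) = (g - 5)^2*(g - 2)*(g + 1)*(g + 3)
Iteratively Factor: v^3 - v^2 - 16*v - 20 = (v + 2)*(v^2 - 3*v - 10) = (v + 2)^2*(v - 5)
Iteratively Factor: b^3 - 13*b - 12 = (b + 1)*(b^2 - b - 12) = (b + 1)*(b + 3)*(b - 4)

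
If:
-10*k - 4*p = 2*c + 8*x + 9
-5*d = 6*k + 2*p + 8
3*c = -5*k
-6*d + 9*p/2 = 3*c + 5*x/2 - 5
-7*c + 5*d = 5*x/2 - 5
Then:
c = 205/788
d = -263/394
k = -123/788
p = -367/197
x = -25/394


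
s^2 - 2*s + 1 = (s - 1)^2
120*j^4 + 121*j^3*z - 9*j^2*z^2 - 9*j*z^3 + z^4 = (-8*j + z)*(-5*j + z)*(j + z)*(3*j + z)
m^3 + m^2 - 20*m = m*(m - 4)*(m + 5)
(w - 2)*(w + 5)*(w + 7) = w^3 + 10*w^2 + 11*w - 70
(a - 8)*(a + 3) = a^2 - 5*a - 24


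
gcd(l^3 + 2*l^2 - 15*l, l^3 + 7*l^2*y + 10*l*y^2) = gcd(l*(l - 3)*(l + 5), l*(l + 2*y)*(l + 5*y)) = l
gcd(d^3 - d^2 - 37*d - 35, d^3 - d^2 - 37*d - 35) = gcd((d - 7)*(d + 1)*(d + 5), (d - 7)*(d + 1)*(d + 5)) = d^3 - d^2 - 37*d - 35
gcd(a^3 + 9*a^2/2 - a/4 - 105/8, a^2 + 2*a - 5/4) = a + 5/2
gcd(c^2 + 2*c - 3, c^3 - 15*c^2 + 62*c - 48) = c - 1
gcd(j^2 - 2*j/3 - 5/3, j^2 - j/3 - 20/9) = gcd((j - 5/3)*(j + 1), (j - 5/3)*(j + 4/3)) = j - 5/3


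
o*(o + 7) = o^2 + 7*o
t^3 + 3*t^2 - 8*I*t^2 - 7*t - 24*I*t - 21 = (t + 3)*(t - 7*I)*(t - I)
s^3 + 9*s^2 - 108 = (s - 3)*(s + 6)^2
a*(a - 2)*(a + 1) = a^3 - a^2 - 2*a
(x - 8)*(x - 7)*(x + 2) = x^3 - 13*x^2 + 26*x + 112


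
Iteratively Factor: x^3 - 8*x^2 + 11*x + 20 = (x + 1)*(x^2 - 9*x + 20) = (x - 4)*(x + 1)*(x - 5)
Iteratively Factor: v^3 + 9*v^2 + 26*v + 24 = (v + 3)*(v^2 + 6*v + 8) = (v + 2)*(v + 3)*(v + 4)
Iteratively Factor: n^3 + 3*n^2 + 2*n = (n + 1)*(n^2 + 2*n) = n*(n + 1)*(n + 2)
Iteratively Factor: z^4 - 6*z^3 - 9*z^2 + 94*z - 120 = (z - 5)*(z^3 - z^2 - 14*z + 24) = (z - 5)*(z + 4)*(z^2 - 5*z + 6) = (z - 5)*(z - 2)*(z + 4)*(z - 3)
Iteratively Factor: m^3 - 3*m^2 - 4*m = (m + 1)*(m^2 - 4*m) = m*(m + 1)*(m - 4)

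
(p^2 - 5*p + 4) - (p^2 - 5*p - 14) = 18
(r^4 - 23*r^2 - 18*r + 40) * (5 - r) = -r^5 + 5*r^4 + 23*r^3 - 97*r^2 - 130*r + 200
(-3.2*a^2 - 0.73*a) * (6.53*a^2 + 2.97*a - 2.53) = -20.896*a^4 - 14.2709*a^3 + 5.9279*a^2 + 1.8469*a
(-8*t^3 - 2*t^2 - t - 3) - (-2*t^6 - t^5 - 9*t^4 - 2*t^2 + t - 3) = 2*t^6 + t^5 + 9*t^4 - 8*t^3 - 2*t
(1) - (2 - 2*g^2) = 2*g^2 - 1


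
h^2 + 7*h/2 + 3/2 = (h + 1/2)*(h + 3)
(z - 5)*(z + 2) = z^2 - 3*z - 10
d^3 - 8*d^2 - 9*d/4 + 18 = (d - 8)*(d - 3/2)*(d + 3/2)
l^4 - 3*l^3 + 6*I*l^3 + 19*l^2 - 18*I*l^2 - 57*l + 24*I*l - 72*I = (l - 3)*(l - 3*I)*(l + I)*(l + 8*I)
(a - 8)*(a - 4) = a^2 - 12*a + 32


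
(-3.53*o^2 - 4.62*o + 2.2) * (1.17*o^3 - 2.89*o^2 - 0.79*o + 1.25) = -4.1301*o^5 + 4.7963*o^4 + 18.7145*o^3 - 7.1207*o^2 - 7.513*o + 2.75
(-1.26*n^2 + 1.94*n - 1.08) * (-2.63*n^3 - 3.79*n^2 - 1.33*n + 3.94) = 3.3138*n^5 - 0.3268*n^4 - 2.8364*n^3 - 3.4514*n^2 + 9.08*n - 4.2552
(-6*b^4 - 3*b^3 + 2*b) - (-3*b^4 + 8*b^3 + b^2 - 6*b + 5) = -3*b^4 - 11*b^3 - b^2 + 8*b - 5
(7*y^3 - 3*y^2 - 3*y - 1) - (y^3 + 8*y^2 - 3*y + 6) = 6*y^3 - 11*y^2 - 7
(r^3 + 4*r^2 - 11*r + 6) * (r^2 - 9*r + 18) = r^5 - 5*r^4 - 29*r^3 + 177*r^2 - 252*r + 108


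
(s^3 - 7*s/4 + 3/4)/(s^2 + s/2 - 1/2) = (2*s^2 + s - 3)/(2*(s + 1))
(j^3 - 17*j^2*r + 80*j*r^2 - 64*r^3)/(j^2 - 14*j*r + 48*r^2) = (-j^2 + 9*j*r - 8*r^2)/(-j + 6*r)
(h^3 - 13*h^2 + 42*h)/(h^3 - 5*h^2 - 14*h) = (h - 6)/(h + 2)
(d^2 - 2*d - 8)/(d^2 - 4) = (d - 4)/(d - 2)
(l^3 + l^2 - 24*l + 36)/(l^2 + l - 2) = (l^3 + l^2 - 24*l + 36)/(l^2 + l - 2)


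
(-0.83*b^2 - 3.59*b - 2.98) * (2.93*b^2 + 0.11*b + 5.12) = -2.4319*b^4 - 10.61*b^3 - 13.3759*b^2 - 18.7086*b - 15.2576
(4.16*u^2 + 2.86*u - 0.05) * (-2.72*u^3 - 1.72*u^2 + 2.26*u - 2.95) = -11.3152*u^5 - 14.9344*u^4 + 4.6184*u^3 - 5.7224*u^2 - 8.55*u + 0.1475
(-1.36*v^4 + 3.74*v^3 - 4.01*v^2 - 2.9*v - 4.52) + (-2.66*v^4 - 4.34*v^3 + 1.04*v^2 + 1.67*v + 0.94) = -4.02*v^4 - 0.6*v^3 - 2.97*v^2 - 1.23*v - 3.58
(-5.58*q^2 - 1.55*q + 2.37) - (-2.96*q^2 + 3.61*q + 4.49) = -2.62*q^2 - 5.16*q - 2.12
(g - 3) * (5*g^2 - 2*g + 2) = 5*g^3 - 17*g^2 + 8*g - 6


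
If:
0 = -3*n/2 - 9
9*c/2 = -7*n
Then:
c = 28/3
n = -6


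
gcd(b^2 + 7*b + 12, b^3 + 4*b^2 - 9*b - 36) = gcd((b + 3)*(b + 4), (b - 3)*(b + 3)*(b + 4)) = b^2 + 7*b + 12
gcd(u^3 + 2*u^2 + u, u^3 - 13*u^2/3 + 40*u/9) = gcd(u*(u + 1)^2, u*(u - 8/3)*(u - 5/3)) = u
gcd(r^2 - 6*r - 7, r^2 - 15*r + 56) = r - 7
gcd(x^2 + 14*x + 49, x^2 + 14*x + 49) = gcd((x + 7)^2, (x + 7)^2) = x^2 + 14*x + 49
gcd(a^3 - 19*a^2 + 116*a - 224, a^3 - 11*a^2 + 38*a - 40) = a - 4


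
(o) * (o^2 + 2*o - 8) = o^3 + 2*o^2 - 8*o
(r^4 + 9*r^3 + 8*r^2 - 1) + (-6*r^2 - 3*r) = r^4 + 9*r^3 + 2*r^2 - 3*r - 1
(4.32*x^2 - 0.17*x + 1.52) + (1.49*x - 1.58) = 4.32*x^2 + 1.32*x - 0.0600000000000001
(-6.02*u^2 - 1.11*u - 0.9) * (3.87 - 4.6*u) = 27.692*u^3 - 18.1914*u^2 - 0.1557*u - 3.483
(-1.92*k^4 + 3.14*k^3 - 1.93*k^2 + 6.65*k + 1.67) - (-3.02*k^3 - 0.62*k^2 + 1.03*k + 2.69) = -1.92*k^4 + 6.16*k^3 - 1.31*k^2 + 5.62*k - 1.02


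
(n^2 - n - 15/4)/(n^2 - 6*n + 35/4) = (2*n + 3)/(2*n - 7)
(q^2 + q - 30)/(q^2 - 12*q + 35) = (q + 6)/(q - 7)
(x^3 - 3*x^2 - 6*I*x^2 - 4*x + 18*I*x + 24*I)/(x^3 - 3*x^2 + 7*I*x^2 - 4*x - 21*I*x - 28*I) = (x - 6*I)/(x + 7*I)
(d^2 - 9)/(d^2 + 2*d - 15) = (d + 3)/(d + 5)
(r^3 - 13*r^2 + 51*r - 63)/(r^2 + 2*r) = (r^3 - 13*r^2 + 51*r - 63)/(r*(r + 2))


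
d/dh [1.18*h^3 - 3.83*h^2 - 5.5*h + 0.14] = 3.54*h^2 - 7.66*h - 5.5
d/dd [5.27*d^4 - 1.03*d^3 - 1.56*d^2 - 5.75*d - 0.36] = 21.08*d^3 - 3.09*d^2 - 3.12*d - 5.75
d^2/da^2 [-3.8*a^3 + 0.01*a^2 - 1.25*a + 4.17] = 0.02 - 22.8*a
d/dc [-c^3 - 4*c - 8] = -3*c^2 - 4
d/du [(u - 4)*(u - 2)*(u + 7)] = 3*u^2 + 2*u - 34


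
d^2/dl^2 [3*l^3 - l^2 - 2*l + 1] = 18*l - 2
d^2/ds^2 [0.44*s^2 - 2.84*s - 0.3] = 0.880000000000000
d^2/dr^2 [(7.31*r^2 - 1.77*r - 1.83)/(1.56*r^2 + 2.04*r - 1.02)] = (2.8421709430404e-14*r^4 - 55.141632*r^3 + 43.069104*r^2 - 51.841296*r - 13.210632)/(3.796416*r^6 + 14.893632*r^5 + 12.029472*r^4 - 10.986624*r^3 - 7.865424*r^2 + 6.367248*r - 1.061208)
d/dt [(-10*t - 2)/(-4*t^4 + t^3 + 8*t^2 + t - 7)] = 2*(20*t^4 - 5*t^3 - 40*t^2 - 5*t + (5*t + 1)*(-16*t^3 + 3*t^2 + 16*t + 1) + 35)/(-4*t^4 + t^3 + 8*t^2 + t - 7)^2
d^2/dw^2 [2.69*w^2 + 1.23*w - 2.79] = 5.38000000000000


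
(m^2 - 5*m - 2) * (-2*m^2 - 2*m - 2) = -2*m^4 + 8*m^3 + 12*m^2 + 14*m + 4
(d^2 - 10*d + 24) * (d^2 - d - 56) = d^4 - 11*d^3 - 22*d^2 + 536*d - 1344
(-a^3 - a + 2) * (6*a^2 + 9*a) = -6*a^5 - 9*a^4 - 6*a^3 + 3*a^2 + 18*a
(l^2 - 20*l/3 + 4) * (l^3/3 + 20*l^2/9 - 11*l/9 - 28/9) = l^5/3 - 397*l^3/27 + 376*l^2/27 + 428*l/27 - 112/9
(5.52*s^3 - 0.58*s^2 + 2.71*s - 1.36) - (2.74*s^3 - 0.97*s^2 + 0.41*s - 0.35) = 2.78*s^3 + 0.39*s^2 + 2.3*s - 1.01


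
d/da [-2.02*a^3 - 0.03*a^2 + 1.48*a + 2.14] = -6.06*a^2 - 0.06*a + 1.48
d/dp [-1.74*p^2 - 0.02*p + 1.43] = -3.48*p - 0.02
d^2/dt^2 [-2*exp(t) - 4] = -2*exp(t)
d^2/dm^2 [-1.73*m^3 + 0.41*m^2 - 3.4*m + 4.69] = 0.82 - 10.38*m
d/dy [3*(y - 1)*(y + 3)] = 6*y + 6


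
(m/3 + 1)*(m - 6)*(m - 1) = m^3/3 - 4*m^2/3 - 5*m + 6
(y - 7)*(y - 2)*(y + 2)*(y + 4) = y^4 - 3*y^3 - 32*y^2 + 12*y + 112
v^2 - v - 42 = (v - 7)*(v + 6)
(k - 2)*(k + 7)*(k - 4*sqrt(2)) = k^3 - 4*sqrt(2)*k^2 + 5*k^2 - 20*sqrt(2)*k - 14*k + 56*sqrt(2)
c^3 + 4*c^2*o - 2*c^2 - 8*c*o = c*(c - 2)*(c + 4*o)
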